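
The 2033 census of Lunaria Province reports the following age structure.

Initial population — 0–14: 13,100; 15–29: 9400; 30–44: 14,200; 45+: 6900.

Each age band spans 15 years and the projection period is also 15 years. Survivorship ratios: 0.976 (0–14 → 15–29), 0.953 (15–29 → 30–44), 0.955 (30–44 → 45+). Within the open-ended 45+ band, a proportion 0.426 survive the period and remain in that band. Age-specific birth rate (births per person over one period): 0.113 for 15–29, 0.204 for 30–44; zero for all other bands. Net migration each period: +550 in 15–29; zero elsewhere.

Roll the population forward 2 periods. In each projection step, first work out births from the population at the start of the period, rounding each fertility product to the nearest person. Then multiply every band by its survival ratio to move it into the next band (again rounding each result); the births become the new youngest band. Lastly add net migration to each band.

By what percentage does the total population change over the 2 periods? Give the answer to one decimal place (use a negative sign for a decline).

-17.3

Period 1.
Births: 9400 × 0.113 = 1062  |  14200 × 0.204 = 2897 ⇒ total 3959
15–29: 13100 × 0.976 = 12786
30–44: 9400 × 0.953 = 8958
45+: 14200 × 0.955 + 6900 × 0.426 = 13561 + 2939 = 16500
Net migration: 15–29 + 550 → 13336
End of period: [3959, 13336, 8958, 16500]
Period 2.
Births: 13336 × 0.113 = 1507  |  8958 × 0.204 = 1827 ⇒ total 3334
15–29: 3959 × 0.976 = 3864
30–44: 13336 × 0.953 = 12709
45+: 8958 × 0.955 + 16500 × 0.426 = 8555 + 7029 = 15584
Net migration: 15–29 + 550 → 4414
End of period: [3334, 4414, 12709, 15584]
Total: 43600 → 36041; change = -7559; percentage change = -17.3%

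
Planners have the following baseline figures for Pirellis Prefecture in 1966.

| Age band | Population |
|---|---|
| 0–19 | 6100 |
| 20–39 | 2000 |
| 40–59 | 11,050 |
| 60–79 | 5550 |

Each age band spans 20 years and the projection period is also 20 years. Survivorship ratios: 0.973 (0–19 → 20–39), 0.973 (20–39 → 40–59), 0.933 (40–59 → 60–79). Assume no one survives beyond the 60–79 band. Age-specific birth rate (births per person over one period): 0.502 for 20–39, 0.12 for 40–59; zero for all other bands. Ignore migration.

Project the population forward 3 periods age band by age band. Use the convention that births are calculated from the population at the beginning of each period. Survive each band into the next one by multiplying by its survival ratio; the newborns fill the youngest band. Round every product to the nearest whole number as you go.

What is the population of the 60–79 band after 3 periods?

5388

Period 1.
Births: 2000 * 0.502 = 1004 ; 11050 * 0.12 = 1326 — total 2330
20–39: 6100 * 0.973 = 5935
40–59: 2000 * 0.973 = 1946
60–79: 11050 * 0.933 = 10310
→ [2330, 5935, 1946, 10310]
Period 2.
Births: 5935 * 0.502 = 2979 ; 1946 * 0.12 = 234 — total 3213
20–39: 2330 * 0.973 = 2267
40–59: 5935 * 0.973 = 5775
60–79: 1946 * 0.933 = 1816
→ [3213, 2267, 5775, 1816]
Period 3.
Births: 2267 * 0.502 = 1138 ; 5775 * 0.12 = 693 — total 1831
20–39: 3213 * 0.973 = 3126
40–59: 2267 * 0.973 = 2206
60–79: 5775 * 0.933 = 5388
→ [1831, 3126, 2206, 5388]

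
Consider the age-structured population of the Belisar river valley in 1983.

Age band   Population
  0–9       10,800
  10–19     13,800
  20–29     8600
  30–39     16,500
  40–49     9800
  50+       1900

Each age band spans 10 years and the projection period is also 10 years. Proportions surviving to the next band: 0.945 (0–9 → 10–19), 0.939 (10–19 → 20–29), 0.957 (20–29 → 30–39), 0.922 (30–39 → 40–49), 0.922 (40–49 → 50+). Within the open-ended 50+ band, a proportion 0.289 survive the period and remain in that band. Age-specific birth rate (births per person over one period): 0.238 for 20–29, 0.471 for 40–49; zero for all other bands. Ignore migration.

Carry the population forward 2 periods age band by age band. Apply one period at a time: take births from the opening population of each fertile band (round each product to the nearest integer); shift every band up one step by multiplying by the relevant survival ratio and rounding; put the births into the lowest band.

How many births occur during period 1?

Call the bands 1 to 6, youngest first.
— Period 1 —
Births: 8600 × 0.238 = 2047 ; 9800 × 0.471 = 4616 → total 6663
Band 2: 10800 × 0.945 = 10206
Band 3: 13800 × 0.939 = 12958
Band 4: 8600 × 0.957 = 8230
Band 5: 16500 × 0.922 = 15213
Band 6: 9800 × 0.922 + 1900 × 0.289 = 9036 + 549 = 9585
End of period: [6663, 10206, 12958, 8230, 15213, 9585]

6663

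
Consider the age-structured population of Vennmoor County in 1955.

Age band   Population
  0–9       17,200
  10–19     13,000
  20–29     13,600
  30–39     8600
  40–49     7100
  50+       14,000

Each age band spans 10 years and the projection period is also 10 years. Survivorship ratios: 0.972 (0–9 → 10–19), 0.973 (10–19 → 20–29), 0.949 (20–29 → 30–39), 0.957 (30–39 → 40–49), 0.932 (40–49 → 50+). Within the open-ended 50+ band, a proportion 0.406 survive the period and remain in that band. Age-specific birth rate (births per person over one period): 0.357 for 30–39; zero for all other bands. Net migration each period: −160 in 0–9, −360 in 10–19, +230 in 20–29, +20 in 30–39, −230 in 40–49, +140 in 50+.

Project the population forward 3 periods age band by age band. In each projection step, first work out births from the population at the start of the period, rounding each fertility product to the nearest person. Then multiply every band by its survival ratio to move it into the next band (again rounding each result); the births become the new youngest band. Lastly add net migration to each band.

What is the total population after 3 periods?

54230

After projecting period 1:
Births: 8600 × 0.357 = 3070
10–19: 17200 × 0.972 = 16718
20–29: 13000 × 0.973 = 12649
30–39: 13600 × 0.949 = 12906
40–49: 8600 × 0.957 = 8230
50+: 7100 × 0.932 + 14000 × 0.406 = 6617 + 5684 = 12301
Net migration: 0–9 − 160 → 2910; 10–19 − 360 → 16358; 20–29 + 230 → 12879; 30–39 + 20 → 12926; 40–49 − 230 → 8000; 50+ + 140 → 12441
→ [2910, 16358, 12879, 12926, 8000, 12441]
After projecting period 2:
Births: 12926 × 0.357 = 4615
10–19: 2910 × 0.972 = 2829
20–29: 16358 × 0.973 = 15916
30–39: 12879 × 0.949 = 12222
40–49: 12926 × 0.957 = 12370
50+: 8000 × 0.932 + 12441 × 0.406 = 7456 + 5051 = 12507
Net migration: 0–9 − 160 → 4455; 10–19 − 360 → 2469; 20–29 + 230 → 16146; 30–39 + 20 → 12242; 40–49 − 230 → 12140; 50+ + 140 → 12647
→ [4455, 2469, 16146, 12242, 12140, 12647]
After projecting period 3:
Births: 12242 × 0.357 = 4370
10–19: 4455 × 0.972 = 4330
20–29: 2469 × 0.973 = 2402
30–39: 16146 × 0.949 = 15323
40–49: 12242 × 0.957 = 11716
50+: 12140 × 0.932 + 12647 × 0.406 = 11314 + 5135 = 16449
Net migration: 0–9 − 160 → 4210; 10–19 − 360 → 3970; 20–29 + 230 → 2632; 30–39 + 20 → 15343; 40–49 − 230 → 11486; 50+ + 140 → 16589
→ [4210, 3970, 2632, 15343, 11486, 16589]
Total after period 3: 4210 + 3970 + 2632 + 15343 + 11486 + 16589 = 54230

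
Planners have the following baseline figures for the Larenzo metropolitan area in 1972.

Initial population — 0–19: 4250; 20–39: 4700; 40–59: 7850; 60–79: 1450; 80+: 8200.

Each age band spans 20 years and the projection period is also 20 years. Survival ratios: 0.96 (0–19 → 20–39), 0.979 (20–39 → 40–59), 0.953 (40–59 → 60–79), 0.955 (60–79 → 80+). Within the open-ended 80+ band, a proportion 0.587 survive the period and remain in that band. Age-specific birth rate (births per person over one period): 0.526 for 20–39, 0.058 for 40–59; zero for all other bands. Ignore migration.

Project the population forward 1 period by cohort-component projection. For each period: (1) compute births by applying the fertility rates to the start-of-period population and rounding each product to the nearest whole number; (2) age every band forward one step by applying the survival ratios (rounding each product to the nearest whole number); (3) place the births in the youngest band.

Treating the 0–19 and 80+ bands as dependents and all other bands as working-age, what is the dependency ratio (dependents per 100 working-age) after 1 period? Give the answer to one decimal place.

56.5

Let band 1 be 0–19 through band 5 = 80+.
Period 1:
Births: 4700 × 0.526 = 2472, 7850 × 0.058 = 455 — total 2927
Band 2: 4250 × 0.96 = 4080
Band 3: 4700 × 0.979 = 4601
Band 4: 7850 × 0.953 = 7481
Band 5: 1450 × 0.955 + 8200 × 0.587 = 1385 + 4813 = 6198
Population now: 0–19=2927, 20–39=4080, 40–59=4601, 60–79=7481, 80+=6198
Dependents (band 0–19 + band 80+) = 2927 + 6198 = 9125; working-age = 16162; ratio = 9125/16162 × 100 = 56.5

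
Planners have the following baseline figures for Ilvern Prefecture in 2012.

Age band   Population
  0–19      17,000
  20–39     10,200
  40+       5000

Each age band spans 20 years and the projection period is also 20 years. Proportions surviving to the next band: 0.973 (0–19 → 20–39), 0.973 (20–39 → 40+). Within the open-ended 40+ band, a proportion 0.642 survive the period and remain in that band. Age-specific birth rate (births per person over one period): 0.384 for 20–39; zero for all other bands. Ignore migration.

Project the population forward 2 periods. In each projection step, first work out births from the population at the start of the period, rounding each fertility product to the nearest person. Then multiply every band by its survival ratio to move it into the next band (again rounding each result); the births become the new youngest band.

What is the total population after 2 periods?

Call the bands 1 to 3, youngest first.
After projecting period 1:
Births: 10200 × 0.384 = 3917
Band 2: 17000 × 0.973 = 16541
Band 3: 10200 × 0.973 + 5000 × 0.642 = 9925 + 3210 = 13135
Giving 3917 / 16541 / 13135.
After projecting period 2:
Births: 16541 × 0.384 = 6352
Band 2: 3917 × 0.973 = 3811
Band 3: 16541 × 0.973 + 13135 × 0.642 = 16094 + 8433 = 24527
Giving 6352 / 3811 / 24527.
Total after period 2: 6352 + 3811 + 24527 = 34690

34690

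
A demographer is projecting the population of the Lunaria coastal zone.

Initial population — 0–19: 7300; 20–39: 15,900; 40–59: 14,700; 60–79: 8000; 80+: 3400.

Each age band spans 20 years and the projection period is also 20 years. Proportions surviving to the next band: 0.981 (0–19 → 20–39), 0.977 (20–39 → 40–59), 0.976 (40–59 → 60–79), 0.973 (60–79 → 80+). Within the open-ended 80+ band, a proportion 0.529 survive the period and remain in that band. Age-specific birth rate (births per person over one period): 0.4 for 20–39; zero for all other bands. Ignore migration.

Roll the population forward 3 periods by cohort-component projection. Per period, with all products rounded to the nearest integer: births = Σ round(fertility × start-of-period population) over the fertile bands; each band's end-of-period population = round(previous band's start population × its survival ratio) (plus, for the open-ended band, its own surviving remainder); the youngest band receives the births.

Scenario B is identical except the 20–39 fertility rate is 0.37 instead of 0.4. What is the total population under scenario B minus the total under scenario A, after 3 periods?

-1029

Period 1.
Births: 15900 * 0.4 = 6360
20–39: 7300 * 0.981 = 7161
40–59: 15900 * 0.977 = 15534
60–79: 14700 * 0.976 = 14347
80+: 8000 * 0.973 + 3400 * 0.529 = 7784 + 1799 = 9583
→ [6360, 7161, 15534, 14347, 9583]
Period 2.
Births: 7161 * 0.4 = 2864
20–39: 6360 * 0.981 = 6239
40–59: 7161 * 0.977 = 6996
60–79: 15534 * 0.976 = 15161
80+: 14347 * 0.973 + 9583 * 0.529 = 13960 + 5069 = 19029
→ [2864, 6239, 6996, 15161, 19029]
Period 3.
Births: 6239 * 0.4 = 2496
20–39: 2864 * 0.981 = 2810
40–59: 6239 * 0.977 = 6096
60–79: 6996 * 0.976 = 6828
80+: 15161 * 0.973 + 19029 * 0.529 = 14752 + 10066 = 24818
→ [2496, 2810, 6096, 6828, 24818]
Scenario A total after 3 periods: 43048
Scenario B projection —
Period 1.
Births: 15900 * 0.37 = 5883
20–39: 7300 * 0.981 = 7161
40–59: 15900 * 0.977 = 15534
60–79: 14700 * 0.976 = 14347
80+: 8000 * 0.973 + 3400 * 0.529 = 7784 + 1799 = 9583
→ [5883, 7161, 15534, 14347, 9583]
Period 2.
Births: 7161 * 0.37 = 2650
20–39: 5883 * 0.981 = 5771
40–59: 7161 * 0.977 = 6996
60–79: 15534 * 0.976 = 15161
80+: 14347 * 0.973 + 9583 * 0.529 = 13960 + 5069 = 19029
→ [2650, 5771, 6996, 15161, 19029]
Period 3.
Births: 5771 * 0.37 = 2135
20–39: 2650 * 0.981 = 2600
40–59: 5771 * 0.977 = 5638
60–79: 6996 * 0.976 = 6828
80+: 15161 * 0.973 + 19029 * 0.529 = 14752 + 10066 = 24818
→ [2135, 2600, 5638, 6828, 24818]
Scenario B total after 3 periods: 42019
Difference B − A = 42019 − 43048 = -1029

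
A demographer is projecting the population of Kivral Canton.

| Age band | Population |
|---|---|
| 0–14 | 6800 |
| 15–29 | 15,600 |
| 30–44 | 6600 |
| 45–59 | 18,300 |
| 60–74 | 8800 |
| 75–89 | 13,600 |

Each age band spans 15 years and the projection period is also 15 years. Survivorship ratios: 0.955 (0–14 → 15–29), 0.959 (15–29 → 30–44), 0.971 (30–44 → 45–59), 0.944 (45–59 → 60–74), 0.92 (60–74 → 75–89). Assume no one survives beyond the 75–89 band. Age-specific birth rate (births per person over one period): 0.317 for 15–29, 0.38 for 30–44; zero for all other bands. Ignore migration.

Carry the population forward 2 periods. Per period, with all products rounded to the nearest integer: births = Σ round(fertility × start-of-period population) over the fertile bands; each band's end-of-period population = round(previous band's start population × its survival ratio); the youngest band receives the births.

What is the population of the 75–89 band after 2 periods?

[period 1]
Births: 15600 * 0.317 = 4945, 6600 * 0.38 = 2508 → total 7453
15–29: 6800 * 0.955 = 6494
30–44: 15600 * 0.959 = 14960
45–59: 6600 * 0.971 = 6409
60–74: 18300 * 0.944 = 17275
75–89: 8800 * 0.92 = 8096
End of period: [7453, 6494, 14960, 6409, 17275, 8096]
[period 2]
Births: 6494 * 0.317 = 2059, 14960 * 0.38 = 5685 → total 7744
15–29: 7453 * 0.955 = 7118
30–44: 6494 * 0.959 = 6228
45–59: 14960 * 0.971 = 14526
60–74: 6409 * 0.944 = 6050
75–89: 17275 * 0.92 = 15893
End of period: [7744, 7118, 6228, 14526, 6050, 15893]

15893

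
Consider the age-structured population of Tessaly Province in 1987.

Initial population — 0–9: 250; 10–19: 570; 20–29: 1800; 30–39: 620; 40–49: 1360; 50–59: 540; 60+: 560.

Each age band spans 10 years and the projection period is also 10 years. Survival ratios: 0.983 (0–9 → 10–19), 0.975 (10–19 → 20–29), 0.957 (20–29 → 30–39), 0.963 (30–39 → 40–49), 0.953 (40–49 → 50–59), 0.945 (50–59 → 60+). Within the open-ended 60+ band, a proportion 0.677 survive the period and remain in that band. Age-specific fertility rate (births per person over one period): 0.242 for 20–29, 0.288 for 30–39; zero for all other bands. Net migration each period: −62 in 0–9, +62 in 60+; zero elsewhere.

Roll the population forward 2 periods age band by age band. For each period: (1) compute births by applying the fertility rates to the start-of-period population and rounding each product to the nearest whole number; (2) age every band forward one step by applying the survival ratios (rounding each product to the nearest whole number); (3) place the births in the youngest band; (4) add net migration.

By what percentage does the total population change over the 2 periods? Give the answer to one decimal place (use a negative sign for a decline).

Let band 1 be 0–9 through band 7 = 60+.
[period 1]
Births: 1800 * 0.242 = 436 ; 620 * 0.288 = 179 ⇒ total 615
Band 2: 250 * 0.983 = 246
Band 3: 570 * 0.975 = 556
Band 4: 1800 * 0.957 = 1723
Band 5: 620 * 0.963 = 597
Band 6: 1360 * 0.953 = 1296
Band 7: 540 * 0.945 + 560 * 0.677 = 510 + 379 = 889
Net migration: Band 1 − 62 → 553; Band 7 + 62 → 951
→ [553, 246, 556, 1723, 597, 1296, 951]
[period 2]
Births: 556 * 0.242 = 135 ; 1723 * 0.288 = 496 ⇒ total 631
Band 2: 553 * 0.983 = 544
Band 3: 246 * 0.975 = 240
Band 4: 556 * 0.957 = 532
Band 5: 1723 * 0.963 = 1659
Band 6: 597 * 0.953 = 569
Band 7: 1296 * 0.945 + 951 * 0.677 = 1225 + 644 = 1869
Net migration: Band 1 − 62 → 569; Band 7 + 62 → 1931
→ [569, 544, 240, 532, 1659, 569, 1931]
Total: 5700 → 6044; change = 344; percentage change = 6.0%

6.0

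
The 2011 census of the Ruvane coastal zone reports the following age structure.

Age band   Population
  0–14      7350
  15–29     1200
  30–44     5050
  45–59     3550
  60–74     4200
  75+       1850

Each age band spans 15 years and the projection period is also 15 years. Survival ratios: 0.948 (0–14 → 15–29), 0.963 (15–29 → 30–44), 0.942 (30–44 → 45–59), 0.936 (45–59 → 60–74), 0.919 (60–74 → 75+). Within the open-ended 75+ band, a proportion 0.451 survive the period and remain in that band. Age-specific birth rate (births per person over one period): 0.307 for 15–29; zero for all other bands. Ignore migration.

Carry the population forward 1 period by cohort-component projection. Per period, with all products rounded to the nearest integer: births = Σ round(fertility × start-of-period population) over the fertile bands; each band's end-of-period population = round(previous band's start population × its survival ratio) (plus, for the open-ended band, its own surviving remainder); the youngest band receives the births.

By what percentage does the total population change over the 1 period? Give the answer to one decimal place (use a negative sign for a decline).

Call the bands 1 to 6, youngest first.
— Period 1 —
Births: 1200 * 0.307 = 368
Band 2: 7350 * 0.948 = 6968
Band 3: 1200 * 0.963 = 1156
Band 4: 5050 * 0.942 = 4757
Band 5: 3550 * 0.936 = 3323
Band 6: 4200 * 0.919 + 1850 * 0.451 = 3860 + 834 = 4694
End of period: [368, 6968, 1156, 4757, 3323, 4694]
Total: 23200 → 21266; change = -1934; percentage change = -8.3%

-8.3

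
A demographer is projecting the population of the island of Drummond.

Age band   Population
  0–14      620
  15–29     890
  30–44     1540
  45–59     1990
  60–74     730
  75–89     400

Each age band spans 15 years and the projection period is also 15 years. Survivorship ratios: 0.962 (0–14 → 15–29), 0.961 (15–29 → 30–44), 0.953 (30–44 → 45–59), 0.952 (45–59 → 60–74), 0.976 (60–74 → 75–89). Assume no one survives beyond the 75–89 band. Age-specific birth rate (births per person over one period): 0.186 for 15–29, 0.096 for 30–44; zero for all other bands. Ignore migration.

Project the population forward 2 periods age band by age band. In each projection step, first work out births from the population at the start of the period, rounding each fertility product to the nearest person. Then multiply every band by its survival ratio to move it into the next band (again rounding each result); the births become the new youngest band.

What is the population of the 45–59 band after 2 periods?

815

Period 1.
Births: 890 × 0.186 = 166, 1540 × 0.096 = 148 — total 314
15–29: 620 × 0.962 = 596
30–44: 890 × 0.961 = 855
45–59: 1540 × 0.953 = 1468
60–74: 1990 × 0.952 = 1894
75–89: 730 × 0.976 = 712
→ [314, 596, 855, 1468, 1894, 712]
Period 2.
Births: 596 × 0.186 = 111, 855 × 0.096 = 82 — total 193
15–29: 314 × 0.962 = 302
30–44: 596 × 0.961 = 573
45–59: 855 × 0.953 = 815
60–74: 1468 × 0.952 = 1398
75–89: 1894 × 0.976 = 1849
→ [193, 302, 573, 815, 1398, 1849]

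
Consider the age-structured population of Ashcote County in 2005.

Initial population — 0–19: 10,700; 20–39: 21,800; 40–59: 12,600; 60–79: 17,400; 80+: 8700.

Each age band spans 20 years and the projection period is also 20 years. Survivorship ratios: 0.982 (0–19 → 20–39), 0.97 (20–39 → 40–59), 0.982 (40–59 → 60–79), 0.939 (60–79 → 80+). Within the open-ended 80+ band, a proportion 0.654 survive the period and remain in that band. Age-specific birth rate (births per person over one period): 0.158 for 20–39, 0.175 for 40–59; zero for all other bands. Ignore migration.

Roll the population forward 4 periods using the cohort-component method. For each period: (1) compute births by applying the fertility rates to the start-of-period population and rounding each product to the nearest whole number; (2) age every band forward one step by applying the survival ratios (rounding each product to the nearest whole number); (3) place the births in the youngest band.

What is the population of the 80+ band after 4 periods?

33281

[period 1]
Births: 21800 × 0.158 = 3444  |  12600 × 0.175 = 2205 ⇒ total 5649
20–39: 10700 × 0.982 = 10507
40–59: 21800 × 0.97 = 21146
60–79: 12600 × 0.982 = 12373
80+: 17400 × 0.939 + 8700 × 0.654 = 16339 + 5690 = 22029
→ [5649, 10507, 21146, 12373, 22029]
[period 2]
Births: 10507 × 0.158 = 1660  |  21146 × 0.175 = 3701 ⇒ total 5361
20–39: 5649 × 0.982 = 5547
40–59: 10507 × 0.97 = 10192
60–79: 21146 × 0.982 = 20765
80+: 12373 × 0.939 + 22029 × 0.654 = 11618 + 14407 = 26025
→ [5361, 5547, 10192, 20765, 26025]
[period 3]
Births: 5547 × 0.158 = 876  |  10192 × 0.175 = 1784 ⇒ total 2660
20–39: 5361 × 0.982 = 5265
40–59: 5547 × 0.97 = 5381
60–79: 10192 × 0.982 = 10009
80+: 20765 × 0.939 + 26025 × 0.654 = 19498 + 17020 = 36518
→ [2660, 5265, 5381, 10009, 36518]
[period 4]
Births: 5265 × 0.158 = 832  |  5381 × 0.175 = 942 ⇒ total 1774
20–39: 2660 × 0.982 = 2612
40–59: 5265 × 0.97 = 5107
60–79: 5381 × 0.982 = 5284
80+: 10009 × 0.939 + 36518 × 0.654 = 9398 + 23883 = 33281
→ [1774, 2612, 5107, 5284, 33281]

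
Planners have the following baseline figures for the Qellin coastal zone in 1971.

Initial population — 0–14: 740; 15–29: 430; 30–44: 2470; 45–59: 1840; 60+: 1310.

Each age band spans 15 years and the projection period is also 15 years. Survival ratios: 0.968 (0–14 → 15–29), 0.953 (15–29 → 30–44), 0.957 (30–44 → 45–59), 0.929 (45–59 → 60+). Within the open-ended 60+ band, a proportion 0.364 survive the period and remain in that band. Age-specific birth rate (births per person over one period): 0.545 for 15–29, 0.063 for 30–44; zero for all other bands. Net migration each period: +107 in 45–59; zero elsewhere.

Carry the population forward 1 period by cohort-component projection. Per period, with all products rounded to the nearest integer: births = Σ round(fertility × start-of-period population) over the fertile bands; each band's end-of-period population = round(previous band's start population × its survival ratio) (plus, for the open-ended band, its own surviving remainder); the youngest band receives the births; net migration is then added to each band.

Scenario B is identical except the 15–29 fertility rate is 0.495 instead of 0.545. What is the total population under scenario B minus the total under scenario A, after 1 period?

-21

Period 1:
Births: 430 * 0.545 = 234, 2470 * 0.063 = 156 → 390
15–29: 740 * 0.968 = 716
30–44: 430 * 0.953 = 410
45–59: 2470 * 0.957 = 2364
60+: 1840 * 0.929 + 1310 * 0.364 = 1709 + 477 = 2186
Net migration: 45–59 + 107 → 2471
→ [390, 716, 410, 2471, 2186]
Scenario A total after 1 period: 6173
Scenario B projection —
Period 1:
Births: 430 * 0.495 = 213, 2470 * 0.063 = 156 → 369
15–29: 740 * 0.968 = 716
30–44: 430 * 0.953 = 410
45–59: 2470 * 0.957 = 2364
60+: 1840 * 0.929 + 1310 * 0.364 = 1709 + 477 = 2186
Net migration: 45–59 + 107 → 2471
→ [369, 716, 410, 2471, 2186]
Scenario B total after 1 period: 6152
Difference B − A = 6152 − 6173 = -21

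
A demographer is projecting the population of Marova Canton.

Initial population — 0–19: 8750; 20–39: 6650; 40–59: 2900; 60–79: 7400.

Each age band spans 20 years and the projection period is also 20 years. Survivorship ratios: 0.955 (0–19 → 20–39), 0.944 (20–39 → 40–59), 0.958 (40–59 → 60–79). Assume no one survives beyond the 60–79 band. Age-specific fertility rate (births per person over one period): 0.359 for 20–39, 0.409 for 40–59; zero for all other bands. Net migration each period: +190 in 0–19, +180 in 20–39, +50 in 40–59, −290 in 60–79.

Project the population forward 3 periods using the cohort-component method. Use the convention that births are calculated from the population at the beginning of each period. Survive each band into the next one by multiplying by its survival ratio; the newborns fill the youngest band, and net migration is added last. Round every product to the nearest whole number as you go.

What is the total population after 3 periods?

21710

Let group 1 be 0–19 through group 4 = 60–79.
Period 1.
Births: 6650 × 0.359 = 2387, 2900 × 0.409 = 1186 — total 3573
Group 2: 8750 × 0.955 = 8356
Group 3: 6650 × 0.944 = 6278
Group 4: 2900 × 0.958 = 2778
Net migration: Group 1 + 190 → 3763; Group 2 + 180 → 8536; Group 3 + 50 → 6328; Group 4 − 290 → 2488
Population now: 0–19=3763, 20–39=8536, 40–59=6328, 60–79=2488
Period 2.
Births: 8536 × 0.359 = 3064, 6328 × 0.409 = 2588 — total 5652
Group 2: 3763 × 0.955 = 3594
Group 3: 8536 × 0.944 = 8058
Group 4: 6328 × 0.958 = 6062
Net migration: Group 1 + 190 → 5842; Group 2 + 180 → 3774; Group 3 + 50 → 8108; Group 4 − 290 → 5772
Population now: 0–19=5842, 20–39=3774, 40–59=8108, 60–79=5772
Period 3.
Births: 3774 × 0.359 = 1355, 8108 × 0.409 = 3316 — total 4671
Group 2: 5842 × 0.955 = 5579
Group 3: 3774 × 0.944 = 3563
Group 4: 8108 × 0.958 = 7767
Net migration: Group 1 + 190 → 4861; Group 2 + 180 → 5759; Group 3 + 50 → 3613; Group 4 − 290 → 7477
Population now: 0–19=4861, 20–39=5759, 40–59=3613, 60–79=7477
Total after period 3: 4861 + 5759 + 3613 + 7477 = 21710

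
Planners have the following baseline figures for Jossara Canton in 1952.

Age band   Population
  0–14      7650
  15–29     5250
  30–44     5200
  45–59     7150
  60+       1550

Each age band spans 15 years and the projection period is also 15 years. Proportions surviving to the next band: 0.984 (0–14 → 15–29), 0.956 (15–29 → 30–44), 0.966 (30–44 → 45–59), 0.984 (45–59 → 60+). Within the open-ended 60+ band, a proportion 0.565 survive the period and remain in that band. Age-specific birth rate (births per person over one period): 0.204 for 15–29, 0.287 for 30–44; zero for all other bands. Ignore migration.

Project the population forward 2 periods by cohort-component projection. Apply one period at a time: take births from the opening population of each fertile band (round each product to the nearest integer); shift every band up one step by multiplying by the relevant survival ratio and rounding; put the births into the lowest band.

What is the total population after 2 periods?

26956

Let band 1 be 0–14 through band 5 = 60+.
— Period 1 —
Births: 5250 * 0.204 = 1071, 5200 * 0.287 = 1492 ⇒ total 2563
Band 2: 7650 * 0.984 = 7528
Band 3: 5250 * 0.956 = 5019
Band 4: 5200 * 0.966 = 5023
Band 5: 7150 * 0.984 + 1550 * 0.565 = 7036 + 876 = 7912
End of period: [2563, 7528, 5019, 5023, 7912]
— Period 2 —
Births: 7528 * 0.204 = 1536, 5019 * 0.287 = 1440 ⇒ total 2976
Band 2: 2563 * 0.984 = 2522
Band 3: 7528 * 0.956 = 7197
Band 4: 5019 * 0.966 = 4848
Band 5: 5023 * 0.984 + 7912 * 0.565 = 4943 + 4470 = 9413
End of period: [2976, 2522, 7197, 4848, 9413]
Total after period 2: 2976 + 2522 + 7197 + 4848 + 9413 = 26956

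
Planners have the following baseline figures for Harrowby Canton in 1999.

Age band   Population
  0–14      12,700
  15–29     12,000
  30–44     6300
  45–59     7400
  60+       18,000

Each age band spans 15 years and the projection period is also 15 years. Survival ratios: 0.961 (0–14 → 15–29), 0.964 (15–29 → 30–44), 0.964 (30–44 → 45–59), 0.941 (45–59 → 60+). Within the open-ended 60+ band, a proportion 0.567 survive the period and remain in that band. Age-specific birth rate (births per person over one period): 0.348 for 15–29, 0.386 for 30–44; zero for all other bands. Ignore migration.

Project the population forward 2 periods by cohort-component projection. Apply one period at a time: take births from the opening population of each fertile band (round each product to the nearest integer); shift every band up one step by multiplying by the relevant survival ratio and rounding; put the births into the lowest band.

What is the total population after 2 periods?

53430

Period 1.
Births: 12000 × 0.348 = 4176 ; 6300 × 0.386 = 2432 → total 6608
15–29: 12700 × 0.961 = 12205
30–44: 12000 × 0.964 = 11568
45–59: 6300 × 0.964 = 6073
60+: 7400 × 0.941 + 18000 × 0.567 = 6963 + 10206 = 17169
Population now: 0–14=6608, 15–29=12205, 30–44=11568, 45–59=6073, 60+=17169
Period 2.
Births: 12205 × 0.348 = 4247 ; 11568 × 0.386 = 4465 → total 8712
15–29: 6608 × 0.961 = 6350
30–44: 12205 × 0.964 = 11766
45–59: 11568 × 0.964 = 11152
60+: 6073 × 0.941 + 17169 × 0.567 = 5715 + 9735 = 15450
Population now: 0–14=8712, 15–29=6350, 30–44=11766, 45–59=11152, 60+=15450
Total after period 2: 8712 + 6350 + 11766 + 11152 + 15450 = 53430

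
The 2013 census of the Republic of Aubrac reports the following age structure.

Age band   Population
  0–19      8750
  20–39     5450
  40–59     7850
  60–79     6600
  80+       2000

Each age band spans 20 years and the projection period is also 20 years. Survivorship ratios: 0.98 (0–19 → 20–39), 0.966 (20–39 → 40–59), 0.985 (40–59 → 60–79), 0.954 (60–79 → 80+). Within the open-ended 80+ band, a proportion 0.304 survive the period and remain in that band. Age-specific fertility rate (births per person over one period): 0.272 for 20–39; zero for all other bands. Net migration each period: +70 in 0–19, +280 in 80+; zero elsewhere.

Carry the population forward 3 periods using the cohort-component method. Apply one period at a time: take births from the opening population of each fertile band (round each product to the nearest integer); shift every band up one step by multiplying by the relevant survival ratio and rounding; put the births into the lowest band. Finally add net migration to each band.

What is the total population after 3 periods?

20684

(Bands numbered youngest = 1 to oldest = 5.)
[period 1]
Births: 5450 × 0.272 = 1482
Band 2: 8750 × 0.98 = 8575
Band 3: 5450 × 0.966 = 5265
Band 4: 7850 × 0.985 = 7732
Band 5: 6600 × 0.954 + 2000 × 0.304 = 6296 + 608 = 6904
Net migration: Band 1 + 70 → 1552; Band 5 + 280 → 7184
End of period: [1552, 8575, 5265, 7732, 7184]
[period 2]
Births: 8575 × 0.272 = 2332
Band 2: 1552 × 0.98 = 1521
Band 3: 8575 × 0.966 = 8283
Band 4: 5265 × 0.985 = 5186
Band 5: 7732 × 0.954 + 7184 × 0.304 = 7376 + 2184 = 9560
Net migration: Band 1 + 70 → 2402; Band 5 + 280 → 9840
End of period: [2402, 1521, 8283, 5186, 9840]
[period 3]
Births: 1521 × 0.272 = 414
Band 2: 2402 × 0.98 = 2354
Band 3: 1521 × 0.966 = 1469
Band 4: 8283 × 0.985 = 8159
Band 5: 5186 × 0.954 + 9840 × 0.304 = 4947 + 2991 = 7938
Net migration: Band 1 + 70 → 484; Band 5 + 280 → 8218
End of period: [484, 2354, 1469, 8159, 8218]
Total after period 3: 484 + 2354 + 1469 + 8159 + 8218 = 20684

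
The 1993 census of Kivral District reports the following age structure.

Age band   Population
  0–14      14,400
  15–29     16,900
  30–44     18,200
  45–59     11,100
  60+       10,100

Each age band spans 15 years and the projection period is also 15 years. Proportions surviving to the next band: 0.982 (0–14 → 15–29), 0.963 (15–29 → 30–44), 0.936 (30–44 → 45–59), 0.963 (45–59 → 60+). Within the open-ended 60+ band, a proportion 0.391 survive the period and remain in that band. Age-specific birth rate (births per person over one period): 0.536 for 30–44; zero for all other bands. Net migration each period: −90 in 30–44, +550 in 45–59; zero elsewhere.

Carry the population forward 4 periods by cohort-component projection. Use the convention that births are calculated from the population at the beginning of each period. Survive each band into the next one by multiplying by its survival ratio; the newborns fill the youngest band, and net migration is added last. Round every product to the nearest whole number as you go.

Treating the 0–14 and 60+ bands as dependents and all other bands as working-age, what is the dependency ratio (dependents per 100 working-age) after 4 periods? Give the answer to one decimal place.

110.9

After projecting period 1:
Births: 18200 * 0.536 = 9755
15–29: 14400 * 0.982 = 14141
30–44: 16900 * 0.963 = 16275
45–59: 18200 * 0.936 = 17035
60+: 11100 * 0.963 + 10100 * 0.391 = 10689 + 3949 = 14638
Net migration: 30–44 − 90 → 16185; 45–59 + 550 → 17585
→ [9755, 14141, 16185, 17585, 14638]
After projecting period 2:
Births: 16185 * 0.536 = 8675
15–29: 9755 * 0.982 = 9579
30–44: 14141 * 0.963 = 13618
45–59: 16185 * 0.936 = 15149
60+: 17585 * 0.963 + 14638 * 0.391 = 16934 + 5723 = 22657
Net migration: 30–44 − 90 → 13528; 45–59 + 550 → 15699
→ [8675, 9579, 13528, 15699, 22657]
After projecting period 3:
Births: 13528 * 0.536 = 7251
15–29: 8675 * 0.982 = 8519
30–44: 9579 * 0.963 = 9225
45–59: 13528 * 0.936 = 12662
60+: 15699 * 0.963 + 22657 * 0.391 = 15118 + 8859 = 23977
Net migration: 30–44 − 90 → 9135; 45–59 + 550 → 13212
→ [7251, 8519, 9135, 13212, 23977]
After projecting period 4:
Births: 9135 * 0.536 = 4896
15–29: 7251 * 0.982 = 7120
30–44: 8519 * 0.963 = 8204
45–59: 9135 * 0.936 = 8550
60+: 13212 * 0.963 + 23977 * 0.391 = 12723 + 9375 = 22098
Net migration: 30–44 − 90 → 8114; 45–59 + 550 → 9100
→ [4896, 7120, 8114, 9100, 22098]
Dependents (band 0–14 + band 60+) = 4896 + 22098 = 26994; working-age = 24334; ratio = 26994/24334 × 100 = 110.9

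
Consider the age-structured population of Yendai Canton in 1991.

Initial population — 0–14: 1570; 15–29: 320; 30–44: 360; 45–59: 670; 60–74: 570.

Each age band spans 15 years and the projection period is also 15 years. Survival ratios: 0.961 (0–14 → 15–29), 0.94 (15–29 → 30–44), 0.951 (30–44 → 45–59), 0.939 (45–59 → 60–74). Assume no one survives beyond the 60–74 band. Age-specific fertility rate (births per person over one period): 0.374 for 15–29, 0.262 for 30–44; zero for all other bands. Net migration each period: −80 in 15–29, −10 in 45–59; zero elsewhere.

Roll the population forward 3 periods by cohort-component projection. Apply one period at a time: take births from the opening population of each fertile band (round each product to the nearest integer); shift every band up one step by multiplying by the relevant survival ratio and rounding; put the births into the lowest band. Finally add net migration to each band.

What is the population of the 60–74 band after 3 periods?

259

(Bands numbered youngest = 1 to oldest = 5.)
Period 1.
Births: 320 × 0.374 = 120  |  360 × 0.262 = 94 → total 214
Band 2: 1570 × 0.961 = 1509
Band 3: 320 × 0.94 = 301
Band 4: 360 × 0.951 = 342
Band 5: 670 × 0.939 = 629
Net migration: Band 2 − 80 → 1429; Band 4 − 10 → 332
Giving 214 / 1429 / 301 / 332 / 629.
Period 2.
Births: 1429 × 0.374 = 534  |  301 × 0.262 = 79 → total 613
Band 2: 214 × 0.961 = 206
Band 3: 1429 × 0.94 = 1343
Band 4: 301 × 0.951 = 286
Band 5: 332 × 0.939 = 312
Net migration: Band 2 − 80 → 126; Band 4 − 10 → 276
Giving 613 / 126 / 1343 / 276 / 312.
Period 3.
Births: 126 × 0.374 = 47  |  1343 × 0.262 = 352 → total 399
Band 2: 613 × 0.961 = 589
Band 3: 126 × 0.94 = 118
Band 4: 1343 × 0.951 = 1277
Band 5: 276 × 0.939 = 259
Net migration: Band 2 − 80 → 509; Band 4 − 10 → 1267
Giving 399 / 509 / 118 / 1267 / 259.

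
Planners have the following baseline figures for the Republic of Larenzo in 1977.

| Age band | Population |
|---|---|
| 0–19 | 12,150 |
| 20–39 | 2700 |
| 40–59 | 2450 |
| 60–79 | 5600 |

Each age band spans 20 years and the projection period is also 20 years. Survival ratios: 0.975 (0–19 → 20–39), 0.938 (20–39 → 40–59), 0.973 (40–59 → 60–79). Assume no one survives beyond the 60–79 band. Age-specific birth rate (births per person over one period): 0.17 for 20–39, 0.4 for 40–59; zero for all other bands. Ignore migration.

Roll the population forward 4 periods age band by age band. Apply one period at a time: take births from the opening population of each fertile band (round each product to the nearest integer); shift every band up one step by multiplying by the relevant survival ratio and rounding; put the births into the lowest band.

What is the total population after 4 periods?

Let band 1 be 0–19 through band 4 = 60–79.
[period 1]
Births: 2700 * 0.17 = 459, 2450 * 0.4 = 980 ⇒ total 1439
Band 2: 12150 * 0.975 = 11846
Band 3: 2700 * 0.938 = 2533
Band 4: 2450 * 0.973 = 2384
End of period: [1439, 11846, 2533, 2384]
[period 2]
Births: 11846 * 0.17 = 2014, 2533 * 0.4 = 1013 ⇒ total 3027
Band 2: 1439 * 0.975 = 1403
Band 3: 11846 * 0.938 = 11112
Band 4: 2533 * 0.973 = 2465
End of period: [3027, 1403, 11112, 2465]
[period 3]
Births: 1403 * 0.17 = 239, 11112 * 0.4 = 4445 ⇒ total 4684
Band 2: 3027 * 0.975 = 2951
Band 3: 1403 * 0.938 = 1316
Band 4: 11112 * 0.973 = 10812
End of period: [4684, 2951, 1316, 10812]
[period 4]
Births: 2951 * 0.17 = 502, 1316 * 0.4 = 526 ⇒ total 1028
Band 2: 4684 * 0.975 = 4567
Band 3: 2951 * 0.938 = 2768
Band 4: 1316 * 0.973 = 1280
End of period: [1028, 4567, 2768, 1280]
Total after period 4: 1028 + 4567 + 2768 + 1280 = 9643

9643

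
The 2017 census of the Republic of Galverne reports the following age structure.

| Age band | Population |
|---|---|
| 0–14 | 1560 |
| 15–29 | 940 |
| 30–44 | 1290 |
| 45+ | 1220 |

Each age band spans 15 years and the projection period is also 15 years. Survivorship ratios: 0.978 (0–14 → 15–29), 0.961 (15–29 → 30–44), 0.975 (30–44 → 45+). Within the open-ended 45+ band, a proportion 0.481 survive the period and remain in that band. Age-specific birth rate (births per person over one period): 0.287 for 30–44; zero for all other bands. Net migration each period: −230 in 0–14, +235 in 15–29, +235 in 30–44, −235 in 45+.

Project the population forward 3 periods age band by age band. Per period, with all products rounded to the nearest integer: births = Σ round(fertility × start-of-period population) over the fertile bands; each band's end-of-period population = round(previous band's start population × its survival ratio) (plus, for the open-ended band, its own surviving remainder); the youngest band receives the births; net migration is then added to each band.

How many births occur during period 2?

Period 1:
Births: 1290 * 0.287 = 370
15–29: 1560 * 0.978 = 1526
30–44: 940 * 0.961 = 903
45+: 1290 * 0.975 + 1220 * 0.481 = 1258 + 587 = 1845
Net migration: 0–14 − 230 → 140; 15–29 + 235 → 1761; 30–44 + 235 → 1138; 45+ − 235 → 1610
Giving 140 / 1761 / 1138 / 1610.
Period 2:
Births: 1138 * 0.287 = 327
15–29: 140 * 0.978 = 137
30–44: 1761 * 0.961 = 1692
45+: 1138 * 0.975 + 1610 * 0.481 = 1110 + 774 = 1884
Net migration: 0–14 − 230 → 97; 15–29 + 235 → 372; 30–44 + 235 → 1927; 45+ − 235 → 1649
Giving 97 / 372 / 1927 / 1649.

327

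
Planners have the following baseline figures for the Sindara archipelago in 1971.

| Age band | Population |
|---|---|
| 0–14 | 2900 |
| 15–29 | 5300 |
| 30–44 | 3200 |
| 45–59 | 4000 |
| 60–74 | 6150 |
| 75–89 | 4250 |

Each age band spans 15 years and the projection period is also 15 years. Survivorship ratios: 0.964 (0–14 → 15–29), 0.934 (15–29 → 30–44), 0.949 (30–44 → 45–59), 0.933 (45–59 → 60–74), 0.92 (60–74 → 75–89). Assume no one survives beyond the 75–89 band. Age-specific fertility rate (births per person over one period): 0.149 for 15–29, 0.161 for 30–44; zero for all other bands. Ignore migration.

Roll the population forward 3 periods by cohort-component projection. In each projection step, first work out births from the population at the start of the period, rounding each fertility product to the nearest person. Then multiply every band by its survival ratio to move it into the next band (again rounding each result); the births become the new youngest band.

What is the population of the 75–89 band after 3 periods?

— Period 1 —
Births: 5300 × 0.149 = 790 ; 3200 × 0.161 = 515 → 1305
15–29: 2900 × 0.964 = 2796
30–44: 5300 × 0.934 = 4950
45–59: 3200 × 0.949 = 3037
60–74: 4000 × 0.933 = 3732
75–89: 6150 × 0.92 = 5658
End of period: [1305, 2796, 4950, 3037, 3732, 5658]
— Period 2 —
Births: 2796 × 0.149 = 417 ; 4950 × 0.161 = 797 → 1214
15–29: 1305 × 0.964 = 1258
30–44: 2796 × 0.934 = 2611
45–59: 4950 × 0.949 = 4698
60–74: 3037 × 0.933 = 2834
75–89: 3732 × 0.92 = 3433
End of period: [1214, 1258, 2611, 4698, 2834, 3433]
— Period 3 —
Births: 1258 × 0.149 = 187 ; 2611 × 0.161 = 420 → 607
15–29: 1214 × 0.964 = 1170
30–44: 1258 × 0.934 = 1175
45–59: 2611 × 0.949 = 2478
60–74: 4698 × 0.933 = 4383
75–89: 2834 × 0.92 = 2607
End of period: [607, 1170, 1175, 2478, 4383, 2607]

2607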